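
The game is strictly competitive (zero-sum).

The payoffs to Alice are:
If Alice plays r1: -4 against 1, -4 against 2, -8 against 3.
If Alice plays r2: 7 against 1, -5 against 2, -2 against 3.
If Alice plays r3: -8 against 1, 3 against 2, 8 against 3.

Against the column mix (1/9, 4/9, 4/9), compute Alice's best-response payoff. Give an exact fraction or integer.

r1: (-4)·(1/9) + (-4)·(4/9) + (-8)·(4/9) = -52/9.
r2: (7)·(1/9) + (-5)·(4/9) + (-2)·(4/9) = -7/3.
r3: (-8)·(1/9) + (3)·(4/9) + (8)·(4/9) = 4.
The best pure response is r3 with expected payoff 4.

4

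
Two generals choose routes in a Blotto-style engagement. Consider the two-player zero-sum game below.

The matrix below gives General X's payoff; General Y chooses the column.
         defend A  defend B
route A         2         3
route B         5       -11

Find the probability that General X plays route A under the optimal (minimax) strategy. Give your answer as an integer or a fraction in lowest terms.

16/17

Row minima are 2 and -11, so General X's maximin is 2; column maxima are 5 and 3, so General Y's minimax is 3. These differ, so the equilibrium is in mixed strategies.
Let General X play route A with probability p. General Y is indifferent when 2p + 5(1−p) = 3p − 11(1−p), giving p = 16/17.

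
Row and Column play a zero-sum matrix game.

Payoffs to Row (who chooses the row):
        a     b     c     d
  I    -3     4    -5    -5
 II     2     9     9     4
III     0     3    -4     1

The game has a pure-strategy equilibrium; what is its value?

2

Row minima: -5, 2, -4 → Row's maximin is 2.
Column maxima: 2, 9, 9, 4 → Column's minimax is 2.
They coincide at (II, a), so the value is 2.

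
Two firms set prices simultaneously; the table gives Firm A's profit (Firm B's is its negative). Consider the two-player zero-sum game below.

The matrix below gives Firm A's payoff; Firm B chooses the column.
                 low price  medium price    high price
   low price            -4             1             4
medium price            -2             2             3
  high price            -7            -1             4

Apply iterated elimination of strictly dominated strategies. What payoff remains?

-2

Column medium price is strictly dominated by low price for Firm B (-4<1, -2<2, -7<-1); eliminate medium price.
Column high price is strictly dominated by low price for Firm B (-4<4, -2<3, -7<4); eliminate high price.
Row low price is strictly dominated by row medium price (-2>-4); eliminate low price.
Row high price is strictly dominated by row medium price (-2>-7); eliminate high price.
Only (medium price, low price) remains, with payoff -2.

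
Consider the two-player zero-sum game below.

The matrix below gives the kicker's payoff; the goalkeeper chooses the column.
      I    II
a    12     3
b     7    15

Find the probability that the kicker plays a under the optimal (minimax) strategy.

Row minima are 3 and 7, so the kicker's maximin is 7; column maxima are 12 and 15, so the goalkeeper's minimax is 12. These differ, so the equilibrium is in mixed strategies.
Let the kicker play a with probability p. The goalkeeper is indifferent when 12p + 7(1−p) = 3p + 15(1−p), giving p = 8/17.

8/17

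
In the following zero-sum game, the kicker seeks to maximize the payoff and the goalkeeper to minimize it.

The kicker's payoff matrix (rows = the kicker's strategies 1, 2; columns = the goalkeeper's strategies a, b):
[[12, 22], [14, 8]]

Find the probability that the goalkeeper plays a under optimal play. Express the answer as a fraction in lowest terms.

Row minima are 12 and 8, so the kicker's maximin is 12; column maxima are 14 and 22, so the goalkeeper's minimax is 14. These differ, so the equilibrium is in mixed strategies.
Let the goalkeeper play a with probability q. The kicker is indifferent when 12q + 22(1−q) = 14q + 8(1−q), giving q = 7/8.

7/8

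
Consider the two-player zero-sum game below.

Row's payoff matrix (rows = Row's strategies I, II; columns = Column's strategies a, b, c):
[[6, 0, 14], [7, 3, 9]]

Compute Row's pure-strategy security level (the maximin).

3

The worst-case payoff for each row is I: 0, II: 3.
The best of these is 3.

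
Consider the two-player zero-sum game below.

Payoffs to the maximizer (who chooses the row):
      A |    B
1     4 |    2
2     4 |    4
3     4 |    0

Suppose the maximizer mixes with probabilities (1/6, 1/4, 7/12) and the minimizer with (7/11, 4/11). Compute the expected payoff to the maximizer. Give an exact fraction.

100/33

Against (7/11, 4/11), each row's expected payoff is 1: 36/11; 2: 4; 3: 28/11.
Taking the (1/6, 1/4, 7/12)-weighted average: (1/6)·(36/11) + (1/4)·(4) + (7/12)·(28/11) = 100/33.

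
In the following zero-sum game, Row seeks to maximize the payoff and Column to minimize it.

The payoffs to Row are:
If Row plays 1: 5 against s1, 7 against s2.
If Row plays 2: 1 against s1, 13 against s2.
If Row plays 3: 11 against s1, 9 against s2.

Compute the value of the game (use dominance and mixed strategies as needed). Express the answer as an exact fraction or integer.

67/7

Row 1 is strictly dominated by row 3, so Row never plays it.
The remaining 2×2 game on (2, 3) × (s1, s2) has no saddle point. Let Row play 2 with probability p; indifference gives p + 11(1−p) = 13p + 9(1−p), so p = 1/7.
Similarly Column's optimal q on s1 is 2/7, and the value is 1·(2/7) + (13)·(5/7) = 67/7.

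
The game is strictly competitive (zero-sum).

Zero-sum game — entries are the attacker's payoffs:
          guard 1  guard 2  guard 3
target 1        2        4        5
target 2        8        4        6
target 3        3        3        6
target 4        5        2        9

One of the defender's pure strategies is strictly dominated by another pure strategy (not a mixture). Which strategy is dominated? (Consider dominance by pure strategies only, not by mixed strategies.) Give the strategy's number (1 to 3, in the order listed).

The defender prefers columns that give the attacker less. Compare guard 3 with guard 2: 4 < 5, 4 < 6, 3 < 6, 2 < 9.
So guard 2 strictly dominates guard 3 for the defender; guard 3 is strictly dominated.

3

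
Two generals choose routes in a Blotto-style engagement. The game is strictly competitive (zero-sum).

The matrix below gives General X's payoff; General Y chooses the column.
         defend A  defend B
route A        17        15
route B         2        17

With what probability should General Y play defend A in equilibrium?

Row minima are 15 and 2, so General X's maximin is 15; column maxima are 17 and 17, so General Y's minimax is 17. These differ, so the equilibrium is in mixed strategies.
Let General Y play defend A with probability q. General X is indifferent when 17q + 15(1−q) = 2q + 17(1−q), giving q = 2/17.

2/17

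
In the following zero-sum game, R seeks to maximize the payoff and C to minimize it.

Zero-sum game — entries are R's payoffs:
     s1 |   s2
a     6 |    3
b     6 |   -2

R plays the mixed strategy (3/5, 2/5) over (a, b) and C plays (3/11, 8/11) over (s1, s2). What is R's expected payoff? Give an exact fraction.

Against (3/11, 8/11), each row's expected payoff is a: 42/11; b: 2/11.
Taking the (3/5, 2/5)-weighted average: (3/5)·(42/11) + (2/5)·(2/11) = 26/11.

26/11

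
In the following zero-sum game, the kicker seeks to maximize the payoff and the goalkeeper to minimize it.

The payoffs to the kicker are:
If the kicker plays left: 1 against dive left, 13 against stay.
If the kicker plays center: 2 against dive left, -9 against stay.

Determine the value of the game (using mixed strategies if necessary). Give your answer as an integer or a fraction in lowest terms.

35/23

Row minima are 1 and -9, so the kicker's maximin is 1; column maxima are 2 and 13, so the goalkeeper's minimax is 2. These differ, so the equilibrium is in mixed strategies.
Let the kicker play left with probability p. The goalkeeper is indifferent when p + 2(1−p) = 13p − 9(1−p), giving p = 11/23.
Let the goalkeeper play dive left with probability q. The kicker is indifferent when q + 13(1−q) = 2q − 9(1−q), giving q = 22/23.
The value is 1·(22/23) + (13)·(1/23) = 35/23.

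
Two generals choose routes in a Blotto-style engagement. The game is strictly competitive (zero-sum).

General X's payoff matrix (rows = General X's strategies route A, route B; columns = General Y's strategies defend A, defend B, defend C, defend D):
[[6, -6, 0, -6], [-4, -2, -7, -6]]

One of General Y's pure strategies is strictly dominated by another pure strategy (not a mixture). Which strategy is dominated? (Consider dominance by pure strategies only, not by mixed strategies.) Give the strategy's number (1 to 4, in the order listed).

1

General Y prefers columns that give General X less. Compare defend A with defend C: 0 < 6, -7 < -4.
So defend C strictly dominates defend A for General Y; defend A is strictly dominated.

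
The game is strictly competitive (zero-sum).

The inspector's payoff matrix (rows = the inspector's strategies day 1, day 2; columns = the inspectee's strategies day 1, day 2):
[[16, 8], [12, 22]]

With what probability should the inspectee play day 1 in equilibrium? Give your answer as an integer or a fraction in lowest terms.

Row minima are 8 and 12, so the inspector's maximin is 12; column maxima are 16 and 22, so the inspectee's minimax is 16. These differ, so the equilibrium is in mixed strategies.
Let the inspectee play day 1 with probability q. The inspector is indifferent when 16q + 8(1−q) = 12q + 22(1−q), giving q = 7/9.

7/9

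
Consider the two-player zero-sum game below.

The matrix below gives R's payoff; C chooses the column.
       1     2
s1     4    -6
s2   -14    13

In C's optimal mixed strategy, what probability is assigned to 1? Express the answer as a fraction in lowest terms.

19/37

Row minima are -6 and -14, so R's maximin is -6; column maxima are 4 and 13, so C's minimax is 4. These differ, so the equilibrium is in mixed strategies.
Let C play 1 with probability q. R is indifferent when 4q − 6(1−q) = −14q + 13(1−q), giving q = 19/37.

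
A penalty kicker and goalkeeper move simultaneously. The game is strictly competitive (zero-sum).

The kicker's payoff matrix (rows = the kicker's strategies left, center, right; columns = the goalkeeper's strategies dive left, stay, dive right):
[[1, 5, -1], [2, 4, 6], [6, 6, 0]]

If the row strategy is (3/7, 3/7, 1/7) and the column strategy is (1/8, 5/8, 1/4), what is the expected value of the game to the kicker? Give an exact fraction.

15/4

Against (1/8, 5/8, 1/4), each row's expected payoff is left: 3; center: 17/4; right: 9/2.
Taking the (3/7, 3/7, 1/7)-weighted average: (3/7)·(3) + (3/7)·(17/4) + (1/7)·(9/2) = 15/4.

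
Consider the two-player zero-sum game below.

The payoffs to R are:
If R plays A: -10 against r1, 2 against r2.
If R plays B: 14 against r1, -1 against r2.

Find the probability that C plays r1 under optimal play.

1/9

Row minima are -10 and -1, so R's maximin is -1; column maxima are 14 and 2, so C's minimax is 2. These differ, so the equilibrium is in mixed strategies.
Let C play r1 with probability q. R is indifferent when −10q + 2(1−q) = 14q − (1−q), giving q = 1/9.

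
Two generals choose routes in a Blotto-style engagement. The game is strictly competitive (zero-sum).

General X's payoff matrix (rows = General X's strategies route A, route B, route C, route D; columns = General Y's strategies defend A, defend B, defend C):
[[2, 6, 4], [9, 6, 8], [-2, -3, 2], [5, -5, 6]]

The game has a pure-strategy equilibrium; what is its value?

6

Row minima: 2, 6, -3, -5 → General X's maximin is 6.
Column maxima: 9, 6, 8 → General Y's minimax is 6.
They coincide at (route B, defend B), so the value is 6.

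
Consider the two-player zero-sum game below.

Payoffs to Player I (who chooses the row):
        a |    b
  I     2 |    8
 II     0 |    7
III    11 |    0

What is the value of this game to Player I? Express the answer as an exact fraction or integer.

Row II is strictly dominated by row I, so Player I never plays it.
The remaining 2×2 game on (I, III) × (a, b) has no saddle point. Let Player I play I with probability p; indifference gives 2p + 11(1−p) = 8p, so p = 11/17.
Similarly Player II's optimal q on a is 8/17, and the value is 2·(8/17) + (8)·(9/17) = 88/17.

88/17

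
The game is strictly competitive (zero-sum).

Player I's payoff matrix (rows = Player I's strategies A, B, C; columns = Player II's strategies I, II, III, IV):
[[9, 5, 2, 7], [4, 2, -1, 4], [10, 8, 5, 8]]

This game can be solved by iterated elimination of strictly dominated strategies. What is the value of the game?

5

Column II is strictly dominated by III for Player II (2<5, -1<2, 5<8); eliminate II.
Row A is strictly dominated by row C (10>9, 5>2, 8>7); eliminate A.
Row B is strictly dominated by row C (10>4, 5>-1, 8>4); eliminate B.
Column I is strictly dominated by III for Player II (5<10); eliminate I.
Column IV is strictly dominated by III for Player II (5<8); eliminate IV.
Only (C, III) remains, with payoff 5.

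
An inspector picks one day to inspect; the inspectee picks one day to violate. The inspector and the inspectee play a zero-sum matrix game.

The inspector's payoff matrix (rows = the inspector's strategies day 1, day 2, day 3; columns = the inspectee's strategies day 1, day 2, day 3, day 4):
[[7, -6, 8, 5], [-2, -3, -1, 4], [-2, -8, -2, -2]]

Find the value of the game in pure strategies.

-3

Row minima: -6, -3, -8 → the inspector's maximin is -3.
Column maxima: 7, -3, 8, 5 → the inspectee's minimax is -3.
They coincide at (day 2, day 2), so the value is -3.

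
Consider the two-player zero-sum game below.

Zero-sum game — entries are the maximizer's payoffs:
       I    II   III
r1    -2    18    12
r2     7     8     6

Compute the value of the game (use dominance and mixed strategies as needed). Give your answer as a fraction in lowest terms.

32/5

Column II is strictly dominated by III for the minimizer (it gives the maximizer more in every row).
The remaining 2×2 game on (r1, r2) × (I, III) has no saddle point. Let the maximizer play r1 with probability p; indifference gives −2p + 7(1−p) = 12p + 6(1−p), so p = 1/15.
Similarly the minimizer's optimal q on I is 2/5, and the value is -2·(2/5) + (12)·(3/5) = 32/5.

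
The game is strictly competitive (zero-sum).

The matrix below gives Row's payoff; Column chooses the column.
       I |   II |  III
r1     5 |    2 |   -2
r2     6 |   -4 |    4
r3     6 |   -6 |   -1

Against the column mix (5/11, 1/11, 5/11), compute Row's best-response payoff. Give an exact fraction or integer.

r1: (5)·(5/11) + (2)·(1/11) + (-2)·(5/11) = 17/11.
r2: (6)·(5/11) + (-4)·(1/11) + (4)·(5/11) = 46/11.
r3: (6)·(5/11) + (-6)·(1/11) + (-1)·(5/11) = 19/11.
The best pure response is r2 with expected payoff 46/11.

46/11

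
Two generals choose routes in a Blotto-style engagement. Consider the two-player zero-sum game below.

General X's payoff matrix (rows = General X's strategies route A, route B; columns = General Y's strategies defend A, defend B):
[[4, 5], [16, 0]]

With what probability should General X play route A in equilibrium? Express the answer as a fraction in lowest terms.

16/17

Row minima are 4 and 0, so General X's maximin is 4; column maxima are 16 and 5, so General Y's minimax is 5. These differ, so the equilibrium is in mixed strategies.
Let General X play route A with probability p. General Y is indifferent when 4p + 16(1−p) = 5p, giving p = 16/17.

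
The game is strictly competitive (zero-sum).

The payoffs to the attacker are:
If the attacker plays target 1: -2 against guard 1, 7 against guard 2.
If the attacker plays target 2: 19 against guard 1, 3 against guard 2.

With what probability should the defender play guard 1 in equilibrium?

4/25

Row minima are -2 and 3, so the attacker's maximin is 3; column maxima are 19 and 7, so the defender's minimax is 7. These differ, so the equilibrium is in mixed strategies.
Let the defender play guard 1 with probability q. The attacker is indifferent when −2q + 7(1−q) = 19q + 3(1−q), giving q = 4/25.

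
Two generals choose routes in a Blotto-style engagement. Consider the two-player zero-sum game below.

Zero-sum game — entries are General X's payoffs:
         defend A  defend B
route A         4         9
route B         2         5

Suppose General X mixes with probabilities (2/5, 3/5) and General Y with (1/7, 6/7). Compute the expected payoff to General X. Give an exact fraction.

212/35

Against (1/7, 6/7), each row's expected payoff is route A: 58/7; route B: 32/7.
Taking the (2/5, 3/5)-weighted average: (2/5)·(58/7) + (3/5)·(32/7) = 212/35.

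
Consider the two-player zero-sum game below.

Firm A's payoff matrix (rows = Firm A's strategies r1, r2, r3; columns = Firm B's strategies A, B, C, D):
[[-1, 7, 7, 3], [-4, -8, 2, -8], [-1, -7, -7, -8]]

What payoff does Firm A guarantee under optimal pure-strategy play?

Row minima: -1, -8, -8 → Firm A's maximin is -1.
Column maxima: -1, 7, 7, 3 → Firm B's minimax is -1.
They coincide at (r1, A), so the value is -1.

-1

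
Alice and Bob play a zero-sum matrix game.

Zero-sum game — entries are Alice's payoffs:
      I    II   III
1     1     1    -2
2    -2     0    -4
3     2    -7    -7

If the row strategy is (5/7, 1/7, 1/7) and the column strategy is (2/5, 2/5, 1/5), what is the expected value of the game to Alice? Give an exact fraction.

Against (2/5, 2/5, 1/5), each row's expected payoff is 1: 2/5; 2: -8/5; 3: -17/5.
Taking the (5/7, 1/7, 1/7)-weighted average: (5/7)·(2/5) + (1/7)·(-8/5) + (1/7)·(-17/5) = -3/7.

-3/7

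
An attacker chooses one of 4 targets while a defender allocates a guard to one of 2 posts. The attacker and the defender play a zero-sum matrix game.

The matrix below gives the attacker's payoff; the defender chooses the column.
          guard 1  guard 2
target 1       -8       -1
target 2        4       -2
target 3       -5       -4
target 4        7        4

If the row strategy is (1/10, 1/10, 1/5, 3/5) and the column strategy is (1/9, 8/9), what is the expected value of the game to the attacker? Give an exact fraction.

Against (1/9, 8/9), each row's expected payoff is target 1: -16/9; target 2: -4/3; target 3: -37/9; target 4: 13/3.
Taking the (1/10, 1/10, 1/5, 3/5)-weighted average: (1/10)·(-16/9) + (1/10)·(-4/3) + (1/5)·(-37/9) + (3/5)·(13/3) = 22/15.

22/15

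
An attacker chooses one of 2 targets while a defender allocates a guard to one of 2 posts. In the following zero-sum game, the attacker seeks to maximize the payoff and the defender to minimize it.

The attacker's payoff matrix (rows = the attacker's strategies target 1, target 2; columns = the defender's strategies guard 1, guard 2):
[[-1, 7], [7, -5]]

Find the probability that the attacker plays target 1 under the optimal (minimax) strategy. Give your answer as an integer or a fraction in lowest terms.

3/5

Row minima are -1 and -5, so the attacker's maximin is -1; column maxima are 7 and 7, so the defender's minimax is 7. These differ, so the equilibrium is in mixed strategies.
Let the attacker play target 1 with probability p. The defender is indifferent when −p + 7(1−p) = 7p − 5(1−p), giving p = 3/5.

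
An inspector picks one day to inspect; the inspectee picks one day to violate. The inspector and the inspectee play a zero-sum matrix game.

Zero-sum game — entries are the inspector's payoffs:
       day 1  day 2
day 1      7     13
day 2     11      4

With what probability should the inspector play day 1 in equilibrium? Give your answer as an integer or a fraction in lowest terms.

Row minima are 7 and 4, so the inspector's maximin is 7; column maxima are 11 and 13, so the inspectee's minimax is 11. These differ, so the equilibrium is in mixed strategies.
Let the inspector play day 1 with probability p. The inspectee is indifferent when 7p + 11(1−p) = 13p + 4(1−p), giving p = 7/13.

7/13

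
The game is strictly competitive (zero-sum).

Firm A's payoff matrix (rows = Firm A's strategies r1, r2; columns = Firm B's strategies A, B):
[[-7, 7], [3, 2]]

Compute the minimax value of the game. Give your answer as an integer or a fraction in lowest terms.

Row minima are -7 and 2, so Firm A's maximin is 2; column maxima are 3 and 7, so Firm B's minimax is 3. These differ, so the equilibrium is in mixed strategies.
Let Firm A play r1 with probability p. Firm B is indifferent when −7p + 3(1−p) = 7p + 2(1−p), giving p = 1/15.
Let Firm B play A with probability q. Firm A is indifferent when −7q + 7(1−q) = 3q + 2(1−q), giving q = 1/3.
The value is -7·(1/3) + (7)·(2/3) = 7/3.

7/3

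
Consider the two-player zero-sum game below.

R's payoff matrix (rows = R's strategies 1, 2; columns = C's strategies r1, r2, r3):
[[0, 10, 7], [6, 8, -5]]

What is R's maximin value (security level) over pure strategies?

The worst-case payoff for each row is 1: 0, 2: -5.
The best of these is 0.

0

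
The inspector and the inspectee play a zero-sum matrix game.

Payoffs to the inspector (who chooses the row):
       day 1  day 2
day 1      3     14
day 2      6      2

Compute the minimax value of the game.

26/5

Row minima are 3 and 2, so the inspector's maximin is 3; column maxima are 6 and 14, so the inspectee's minimax is 6. These differ, so the equilibrium is in mixed strategies.
Let the inspector play day 1 with probability p. The inspectee is indifferent when 3p + 6(1−p) = 14p + 2(1−p), giving p = 4/15.
Let the inspectee play day 1 with probability q. The inspector is indifferent when 3q + 14(1−q) = 6q + 2(1−q), giving q = 4/5.
The value is 3·(4/5) + (14)·(1/5) = 26/5.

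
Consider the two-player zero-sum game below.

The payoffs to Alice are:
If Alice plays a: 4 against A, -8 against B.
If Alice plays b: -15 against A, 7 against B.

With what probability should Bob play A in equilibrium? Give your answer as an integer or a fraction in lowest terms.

15/34

Row minima are -8 and -15, so Alice's maximin is -8; column maxima are 4 and 7, so Bob's minimax is 4. These differ, so the equilibrium is in mixed strategies.
Let Bob play A with probability q. Alice is indifferent when 4q − 8(1−q) = −15q + 7(1−q), giving q = 15/34.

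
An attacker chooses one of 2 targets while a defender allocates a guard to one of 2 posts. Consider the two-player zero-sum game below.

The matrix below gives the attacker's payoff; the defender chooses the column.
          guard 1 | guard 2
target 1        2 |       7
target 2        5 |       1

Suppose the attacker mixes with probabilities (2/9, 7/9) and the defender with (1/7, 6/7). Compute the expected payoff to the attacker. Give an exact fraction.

Against (1/7, 6/7), each row's expected payoff is target 1: 44/7; target 2: 11/7.
Taking the (2/9, 7/9)-weighted average: (2/9)·(44/7) + (7/9)·(11/7) = 55/21.

55/21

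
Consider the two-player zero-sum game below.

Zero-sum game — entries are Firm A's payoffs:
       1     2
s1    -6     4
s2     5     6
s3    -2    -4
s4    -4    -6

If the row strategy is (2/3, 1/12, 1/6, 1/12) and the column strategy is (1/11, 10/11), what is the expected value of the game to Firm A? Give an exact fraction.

63/44

Against (1/11, 10/11), each row's expected payoff is s1: 34/11; s2: 65/11; s3: -42/11; s4: -64/11.
Taking the (2/3, 1/12, 1/6, 1/12)-weighted average: (2/3)·(34/11) + (1/12)·(65/11) + (1/6)·(-42/11) + (1/12)·(-64/11) = 63/44.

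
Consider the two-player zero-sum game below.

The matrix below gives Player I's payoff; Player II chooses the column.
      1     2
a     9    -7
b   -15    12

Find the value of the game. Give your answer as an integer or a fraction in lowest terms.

3/43

Row minima are -7 and -15, so Player I's maximin is -7; column maxima are 9 and 12, so Player II's minimax is 9. These differ, so the equilibrium is in mixed strategies.
Let Player I play a with probability p. Player II is indifferent when 9p − 15(1−p) = −7p + 12(1−p), giving p = 27/43.
Let Player II play 1 with probability q. Player I is indifferent when 9q − 7(1−q) = −15q + 12(1−q), giving q = 19/43.
The value is 9·(19/43) + (-7)·(24/43) = 3/43.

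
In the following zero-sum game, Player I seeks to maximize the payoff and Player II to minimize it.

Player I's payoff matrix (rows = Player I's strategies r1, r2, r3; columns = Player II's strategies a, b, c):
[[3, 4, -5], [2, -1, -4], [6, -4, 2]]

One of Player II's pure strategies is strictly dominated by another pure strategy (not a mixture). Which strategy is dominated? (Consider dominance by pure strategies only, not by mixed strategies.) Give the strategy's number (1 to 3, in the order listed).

1

Player II prefers columns that give Player I less. Compare a with c: -5 < 3, -4 < 2, 2 < 6.
So c strictly dominates a for Player II; a is strictly dominated.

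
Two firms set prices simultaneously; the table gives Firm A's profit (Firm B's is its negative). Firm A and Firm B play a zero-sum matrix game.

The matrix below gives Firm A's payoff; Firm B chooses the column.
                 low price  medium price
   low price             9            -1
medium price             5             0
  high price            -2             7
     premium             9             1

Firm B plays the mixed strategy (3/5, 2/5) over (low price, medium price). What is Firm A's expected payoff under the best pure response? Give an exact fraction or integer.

low price: (9)·(3/5) + (-1)·(2/5) = 5.
medium price: (5)·(3/5) + (0)·(2/5) = 3.
high price: (-2)·(3/5) + (7)·(2/5) = 8/5.
premium: (9)·(3/5) + (1)·(2/5) = 29/5.
The best pure response is premium with expected payoff 29/5.

29/5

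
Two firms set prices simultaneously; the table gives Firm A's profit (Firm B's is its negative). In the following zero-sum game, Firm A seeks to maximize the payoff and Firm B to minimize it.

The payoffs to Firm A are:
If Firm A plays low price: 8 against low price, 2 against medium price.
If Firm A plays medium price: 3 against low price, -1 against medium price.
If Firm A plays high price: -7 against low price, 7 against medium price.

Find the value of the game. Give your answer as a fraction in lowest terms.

Row medium price is strictly dominated by row low price, so Firm A never plays it.
The remaining 2×2 game on (low price, high price) × (low price, medium price) has no saddle point. Let Firm A play low price with probability p; indifference gives 8p − 7(1−p) = 2p + 7(1−p), so p = 7/10.
Similarly Firm B's optimal q on low price is 1/4, and the value is 8·(1/4) + (2)·(3/4) = 7/2.

7/2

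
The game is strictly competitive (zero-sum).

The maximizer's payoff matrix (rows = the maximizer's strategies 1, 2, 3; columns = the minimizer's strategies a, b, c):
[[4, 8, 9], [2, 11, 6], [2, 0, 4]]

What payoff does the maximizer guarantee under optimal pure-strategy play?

Row minima: 4, 2, 0 → the maximizer's maximin is 4.
Column maxima: 4, 11, 9 → the minimizer's minimax is 4.
They coincide at (1, a), so the value is 4.

4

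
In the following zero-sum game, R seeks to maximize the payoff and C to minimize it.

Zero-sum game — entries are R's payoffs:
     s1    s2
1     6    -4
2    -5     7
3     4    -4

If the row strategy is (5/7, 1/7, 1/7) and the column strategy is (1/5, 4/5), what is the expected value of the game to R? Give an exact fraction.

Against (1/5, 4/5), each row's expected payoff is 1: -2; 2: 23/5; 3: -12/5.
Taking the (5/7, 1/7, 1/7)-weighted average: (5/7)·(-2) + (1/7)·(23/5) + (1/7)·(-12/5) = -39/35.

-39/35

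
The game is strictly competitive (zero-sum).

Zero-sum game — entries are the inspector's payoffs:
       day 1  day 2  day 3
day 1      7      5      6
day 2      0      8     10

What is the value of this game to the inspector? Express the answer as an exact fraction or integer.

28/5

Column day 3 is strictly dominated by day 2 for the inspectee (it gives the inspector more in every row).
The remaining 2×2 game on (day 1, day 2) × (day 1, day 2) has no saddle point. Let the inspector play day 1 with probability p; indifference gives 7p = 5p + 8(1−p), so p = 4/5.
Similarly the inspectee's optimal q on day 1 is 3/10, and the value is 7·(3/10) + (5)·(7/10) = 28/5.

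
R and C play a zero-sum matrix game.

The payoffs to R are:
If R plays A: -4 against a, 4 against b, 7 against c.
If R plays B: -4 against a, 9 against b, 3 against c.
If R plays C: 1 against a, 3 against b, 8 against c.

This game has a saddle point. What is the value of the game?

1

Row minima: -4, -4, 1 → R's maximin is 1.
Column maxima: 1, 9, 8 → C's minimax is 1.
They coincide at (C, a), so the value is 1.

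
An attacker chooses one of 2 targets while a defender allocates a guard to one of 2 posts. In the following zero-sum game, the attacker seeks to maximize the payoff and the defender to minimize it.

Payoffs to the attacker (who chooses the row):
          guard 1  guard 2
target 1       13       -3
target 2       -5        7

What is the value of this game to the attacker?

19/7

Row minima are -3 and -5, so the attacker's maximin is -3; column maxima are 13 and 7, so the defender's minimax is 7. These differ, so the equilibrium is in mixed strategies.
Let the attacker play target 1 with probability p. The defender is indifferent when 13p − 5(1−p) = −3p + 7(1−p), giving p = 3/7.
Let the defender play guard 1 with probability q. The attacker is indifferent when 13q − 3(1−q) = −5q + 7(1−q), giving q = 5/14.
The value is 13·(5/14) + (-3)·(9/14) = 19/7.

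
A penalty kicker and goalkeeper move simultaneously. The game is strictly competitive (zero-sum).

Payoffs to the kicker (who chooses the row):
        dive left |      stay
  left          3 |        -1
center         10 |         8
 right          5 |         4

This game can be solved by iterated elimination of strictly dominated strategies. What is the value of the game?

Row left is strictly dominated by row center (10>3, 8>-1); eliminate left.
Row right is strictly dominated by row center (10>5, 8>4); eliminate right.
Column dive left is strictly dominated by stay for the goalkeeper (8<10); eliminate dive left.
Only (center, stay) remains, with payoff 8.

8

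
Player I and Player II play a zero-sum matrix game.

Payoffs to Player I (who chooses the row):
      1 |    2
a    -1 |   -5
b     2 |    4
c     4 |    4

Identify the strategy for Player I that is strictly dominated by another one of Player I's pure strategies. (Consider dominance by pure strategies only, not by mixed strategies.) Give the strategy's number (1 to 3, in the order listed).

Compare a with b: 2 > -1, 4 > -5.
So b strictly dominates a for Player I; a is strictly dominated.

1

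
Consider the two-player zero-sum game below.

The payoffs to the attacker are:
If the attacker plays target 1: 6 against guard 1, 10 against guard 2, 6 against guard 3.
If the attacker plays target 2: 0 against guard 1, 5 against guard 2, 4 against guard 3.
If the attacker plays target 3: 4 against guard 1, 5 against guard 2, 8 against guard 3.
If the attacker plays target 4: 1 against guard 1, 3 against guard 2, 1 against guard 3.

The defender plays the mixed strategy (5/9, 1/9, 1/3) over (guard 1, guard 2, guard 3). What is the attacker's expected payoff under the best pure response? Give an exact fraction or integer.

58/9

target 1: (6)·(5/9) + (10)·(1/9) + (6)·(1/3) = 58/9.
target 2: (0)·(5/9) + (5)·(1/9) + (4)·(1/3) = 17/9.
target 3: (4)·(5/9) + (5)·(1/9) + (8)·(1/3) = 49/9.
target 4: (1)·(5/9) + (3)·(1/9) + (1)·(1/3) = 11/9.
The best pure response is target 1 with expected payoff 58/9.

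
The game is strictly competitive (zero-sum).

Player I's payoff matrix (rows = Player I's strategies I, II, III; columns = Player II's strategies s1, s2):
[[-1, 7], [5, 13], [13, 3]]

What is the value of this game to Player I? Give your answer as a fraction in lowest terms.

Row I is strictly dominated by row II, so Player I never plays it.
The remaining 2×2 game on (II, III) × (s1, s2) has no saddle point. Let Player I play II with probability p; indifference gives 5p + 13(1−p) = 13p + 3(1−p), so p = 5/9.
Similarly Player II's optimal q on s1 is 5/9, and the value is 5·(5/9) + (13)·(4/9) = 77/9.

77/9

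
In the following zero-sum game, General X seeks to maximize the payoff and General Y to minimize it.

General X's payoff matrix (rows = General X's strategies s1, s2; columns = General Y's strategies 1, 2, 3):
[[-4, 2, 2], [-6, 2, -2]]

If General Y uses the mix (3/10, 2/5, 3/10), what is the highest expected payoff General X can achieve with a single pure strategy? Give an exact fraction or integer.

s1: (-4)·(3/10) + (2)·(2/5) + (2)·(3/10) = 1/5.
s2: (-6)·(3/10) + (2)·(2/5) + (-2)·(3/10) = -8/5.
The best pure response is s1 with expected payoff 1/5.

1/5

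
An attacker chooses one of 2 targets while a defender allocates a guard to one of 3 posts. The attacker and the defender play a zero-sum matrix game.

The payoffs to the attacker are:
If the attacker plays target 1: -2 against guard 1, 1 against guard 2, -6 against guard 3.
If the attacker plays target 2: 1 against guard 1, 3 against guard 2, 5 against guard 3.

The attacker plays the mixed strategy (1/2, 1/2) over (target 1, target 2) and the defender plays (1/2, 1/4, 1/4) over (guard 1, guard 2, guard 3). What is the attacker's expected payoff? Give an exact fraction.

Against (1/2, 1/4, 1/4), each row's expected payoff is target 1: -9/4; target 2: 5/2.
Taking the (1/2, 1/2)-weighted average: (1/2)·(-9/4) + (1/2)·(5/2) = 1/8.

1/8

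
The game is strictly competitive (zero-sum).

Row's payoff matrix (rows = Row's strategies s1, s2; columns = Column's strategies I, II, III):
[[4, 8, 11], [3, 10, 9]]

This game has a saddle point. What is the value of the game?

4

Row minima: 4, 3 → Row's maximin is 4.
Column maxima: 4, 10, 11 → Column's minimax is 4.
They coincide at (s1, I), so the value is 4.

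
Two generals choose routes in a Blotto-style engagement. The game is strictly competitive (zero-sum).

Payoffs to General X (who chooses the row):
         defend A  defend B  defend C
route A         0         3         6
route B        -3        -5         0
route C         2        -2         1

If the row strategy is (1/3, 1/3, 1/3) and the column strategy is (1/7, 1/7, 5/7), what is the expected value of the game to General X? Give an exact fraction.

Against (1/7, 1/7, 5/7), each row's expected payoff is route A: 33/7; route B: -8/7; route C: 5/7.
Taking the (1/3, 1/3, 1/3)-weighted average: (1/3)·(33/7) + (1/3)·(-8/7) + (1/3)·(5/7) = 10/7.

10/7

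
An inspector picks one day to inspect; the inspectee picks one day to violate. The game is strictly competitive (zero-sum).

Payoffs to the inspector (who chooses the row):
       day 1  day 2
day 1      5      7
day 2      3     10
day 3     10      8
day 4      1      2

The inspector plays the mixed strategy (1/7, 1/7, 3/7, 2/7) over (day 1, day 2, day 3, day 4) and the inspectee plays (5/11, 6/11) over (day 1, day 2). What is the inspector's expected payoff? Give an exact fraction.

Against (5/11, 6/11), each row's expected payoff is day 1: 67/11; day 2: 75/11; day 3: 98/11; day 4: 17/11.
Taking the (1/7, 1/7, 3/7, 2/7)-weighted average: (1/7)·(67/11) + (1/7)·(75/11) + (3/7)·(98/11) + (2/7)·(17/11) = 470/77.

470/77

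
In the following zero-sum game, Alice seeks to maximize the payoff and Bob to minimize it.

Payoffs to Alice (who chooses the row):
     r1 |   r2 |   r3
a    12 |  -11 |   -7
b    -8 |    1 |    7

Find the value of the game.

-19/8

Column r3 is strictly dominated by r2 for Bob (it gives Alice more in every row).
The remaining 2×2 game on (a, b) × (r1, r2) has no saddle point. Let Alice play a with probability p; indifference gives 12p − 8(1−p) = −11p + (1−p), so p = 9/32.
Similarly Bob's optimal q on r1 is 3/8, and the value is 12·(3/8) + (-11)·(5/8) = -19/8.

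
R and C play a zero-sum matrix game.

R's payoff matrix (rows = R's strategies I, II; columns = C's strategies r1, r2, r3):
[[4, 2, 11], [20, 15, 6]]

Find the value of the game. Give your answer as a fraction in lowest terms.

17/2

Column r1 is strictly dominated by r2 for C (it gives R more in every row).
The remaining 2×2 game on (I, II) × (r2, r3) has no saddle point. Let R play I with probability p; indifference gives 2p + 15(1−p) = 11p + 6(1−p), so p = 1/2.
Similarly C's optimal q on r2 is 5/18, and the value is 2·(5/18) + (11)·(13/18) = 17/2.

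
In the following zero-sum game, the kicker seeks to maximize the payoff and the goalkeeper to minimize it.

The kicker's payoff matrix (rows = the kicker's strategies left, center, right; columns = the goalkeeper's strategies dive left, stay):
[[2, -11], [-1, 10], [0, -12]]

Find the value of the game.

3/8

Row right is strictly dominated by row left, so the kicker never plays it.
The remaining 2×2 game on (left, center) × (dive left, stay) has no saddle point. Let the kicker play left with probability p; indifference gives 2p − (1−p) = −11p + 10(1−p), so p = 11/24.
Similarly the goalkeeper's optimal q on dive left is 7/8, and the value is 2·(7/8) + (-11)·(1/8) = 3/8.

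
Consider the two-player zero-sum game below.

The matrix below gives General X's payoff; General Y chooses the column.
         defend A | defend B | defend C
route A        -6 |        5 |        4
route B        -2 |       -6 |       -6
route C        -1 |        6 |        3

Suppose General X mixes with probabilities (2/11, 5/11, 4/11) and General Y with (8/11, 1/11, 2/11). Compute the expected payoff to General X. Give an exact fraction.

-224/121

Against (8/11, 1/11, 2/11), each row's expected payoff is route A: -35/11; route B: -34/11; route C: 4/11.
Taking the (2/11, 5/11, 4/11)-weighted average: (2/11)·(-35/11) + (5/11)·(-34/11) + (4/11)·(4/11) = -224/121.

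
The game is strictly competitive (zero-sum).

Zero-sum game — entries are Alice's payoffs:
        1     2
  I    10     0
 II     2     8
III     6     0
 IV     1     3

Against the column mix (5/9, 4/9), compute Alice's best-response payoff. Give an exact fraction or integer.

I: (10)·(5/9) + (0)·(4/9) = 50/9.
II: (2)·(5/9) + (8)·(4/9) = 14/3.
III: (6)·(5/9) + (0)·(4/9) = 10/3.
IV: (1)·(5/9) + (3)·(4/9) = 17/9.
The best pure response is I with expected payoff 50/9.

50/9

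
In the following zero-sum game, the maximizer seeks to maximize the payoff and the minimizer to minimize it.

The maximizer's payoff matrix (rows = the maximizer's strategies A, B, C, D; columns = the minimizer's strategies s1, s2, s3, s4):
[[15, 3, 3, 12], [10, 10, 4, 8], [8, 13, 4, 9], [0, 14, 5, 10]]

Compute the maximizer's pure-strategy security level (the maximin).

The worst-case payoff for each row is A: 3, B: 4, C: 4, D: 0.
The best of these is 4.

4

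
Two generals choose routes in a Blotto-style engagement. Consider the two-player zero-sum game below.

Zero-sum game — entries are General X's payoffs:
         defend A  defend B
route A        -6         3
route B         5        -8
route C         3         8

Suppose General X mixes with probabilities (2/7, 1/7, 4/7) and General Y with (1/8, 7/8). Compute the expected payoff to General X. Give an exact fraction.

215/56

Against (1/8, 7/8), each row's expected payoff is route A: 15/8; route B: -51/8; route C: 59/8.
Taking the (2/7, 1/7, 4/7)-weighted average: (2/7)·(15/8) + (1/7)·(-51/8) + (4/7)·(59/8) = 215/56.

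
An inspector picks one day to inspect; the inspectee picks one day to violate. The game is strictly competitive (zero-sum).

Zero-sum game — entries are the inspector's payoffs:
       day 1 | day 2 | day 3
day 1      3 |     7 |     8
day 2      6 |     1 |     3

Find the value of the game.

Column day 3 is strictly dominated by day 2 for the inspectee (it gives the inspector more in every row).
The remaining 2×2 game on (day 1, day 2) × (day 1, day 2) has no saddle point. Let the inspector play day 1 with probability p; indifference gives 3p + 6(1−p) = 7p + (1−p), so p = 5/9.
Similarly the inspectee's optimal q on day 1 is 2/3, and the value is 3·(2/3) + (7)·(1/3) = 13/3.

13/3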